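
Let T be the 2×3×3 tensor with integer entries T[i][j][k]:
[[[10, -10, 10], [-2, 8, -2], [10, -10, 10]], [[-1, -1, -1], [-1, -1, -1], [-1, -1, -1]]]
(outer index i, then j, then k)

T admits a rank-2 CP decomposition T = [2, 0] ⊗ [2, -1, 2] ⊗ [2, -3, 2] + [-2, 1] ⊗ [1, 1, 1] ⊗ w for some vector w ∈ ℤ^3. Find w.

Subtract the known terms from T to get the rank-1 residual R = [-2, 1] ⊗ [1, 1, 1] ⊗ w, so R[i,j,k] = a[i]·b[j]·w[k]. Pick indices with nonzero a[0]·b[0] = (-2)·(1) = -2. Only the fibre through (0,0,·) is needed: R[0,0,:] = T[0,0,:] − Σₗ aₗ[0]bₗ[0]cₗ = [10, -10, 10] − (2)·(2)·[2, -3, 2] = [2, 2, 2]. Then w[k] = R[0,0,k] / -2 for each k, giving w = [2, 2, 2] / -2 = [-1, -1, -1].

w = [-1, -1, -1]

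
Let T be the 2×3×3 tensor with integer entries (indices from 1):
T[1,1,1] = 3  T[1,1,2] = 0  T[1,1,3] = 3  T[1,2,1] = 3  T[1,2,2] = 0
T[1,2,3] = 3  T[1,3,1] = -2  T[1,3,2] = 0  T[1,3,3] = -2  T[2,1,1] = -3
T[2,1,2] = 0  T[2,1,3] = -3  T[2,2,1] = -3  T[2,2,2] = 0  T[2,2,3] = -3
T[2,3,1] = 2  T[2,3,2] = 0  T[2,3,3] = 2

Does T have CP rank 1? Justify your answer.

If T = a ⊗ b ⊗ c then every fibre of T is a multiple of the corresponding factor, so read the factors off the fibres through the nonzero entry T[1,1,1] = 3.
The mode-1 fibre T[:,1,1] = [3, -3] gives a = (1, -1) (primitive direction); the mode-2 fibre T[1,:,1] = [3, 3, -2] gives b = (3, 3, -2); then c[k] = T[1,1,k] / (a[1]·b[1]) = [3, 0, 3] / 3 = (1, 0, 1).
Expanding (1, -1) ⊗ (3, 3, -2) ⊗ (1, 0, 1) reproduces all 18 entries of T, so T = (1, -1) ⊗ (3, 3, -2) ⊗ (1, 0, 1) and rank(T) ≤ 1.
Equivalently every frontal slice T[:,:,k] is c[k] times the rank-1 matrix (1, -1) ⊗ (3, 3, -2). So T has rank 1 (it is nonzero).

Yes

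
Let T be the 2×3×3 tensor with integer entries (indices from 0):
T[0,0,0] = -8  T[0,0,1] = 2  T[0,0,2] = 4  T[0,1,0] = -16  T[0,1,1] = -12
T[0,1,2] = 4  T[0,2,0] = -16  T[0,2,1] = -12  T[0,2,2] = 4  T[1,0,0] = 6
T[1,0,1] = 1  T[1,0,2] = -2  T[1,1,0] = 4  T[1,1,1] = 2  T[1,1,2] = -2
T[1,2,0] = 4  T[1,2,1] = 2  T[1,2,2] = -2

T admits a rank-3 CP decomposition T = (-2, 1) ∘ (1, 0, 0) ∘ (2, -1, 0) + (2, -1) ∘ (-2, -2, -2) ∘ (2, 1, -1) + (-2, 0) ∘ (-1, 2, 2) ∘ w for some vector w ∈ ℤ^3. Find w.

w = (2, 2, 0)

Subtract the known terms from T to get the rank-1 residual R = (-2, 0) ∘ (-1, 2, 2) ∘ w, so R[i,j,k] = a[i]·b[j]·w[k]. Pick indices with nonzero a[0]·b[0] = (-2)·(-1) = 2. Only the fibre through (0,0,·) is needed: R[0,0,:] = T[0,0,:] − Σₗ aₗ[0]bₗ[0]cₗ = [-8, 2, 4] − (-2)·(1)·(2, -1, 0) − (2)·(-2)·(2, 1, -1) = [4, 4, 0]. Then w[k] = R[0,0,k] / 2 for each k, giving w = [4, 4, 0] / 2 = (2, 2, 0).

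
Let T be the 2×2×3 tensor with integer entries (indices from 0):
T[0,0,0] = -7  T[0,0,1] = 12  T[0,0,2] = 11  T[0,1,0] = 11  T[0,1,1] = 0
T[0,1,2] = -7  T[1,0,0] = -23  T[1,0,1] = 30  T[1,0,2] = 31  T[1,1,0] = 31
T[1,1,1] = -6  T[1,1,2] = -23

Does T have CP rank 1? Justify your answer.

No

The mode-2 unfolding of T (rows indexed by j, columns by (i,k) = (0,0), (0,1), (0,2), (1,0), (1,1), (1,2)) is [[-7, 12, 11, -23, 30, 31], [11, 0, -7, 31, -6, -23]].
There the 2×2 minor on rows j ∈ {0, 1}, columns (i,k) ∈ {(0,0), (0,1)} is det [[-7, 12], [11, 0]] = -132 ≠ 0, so this unfolding has rank ≥ 2; CP rank is at least every unfolding rank, so rank(T) ≥ 2.
In particular rank(T) ≥ 2 > 1, so T is not rank-1.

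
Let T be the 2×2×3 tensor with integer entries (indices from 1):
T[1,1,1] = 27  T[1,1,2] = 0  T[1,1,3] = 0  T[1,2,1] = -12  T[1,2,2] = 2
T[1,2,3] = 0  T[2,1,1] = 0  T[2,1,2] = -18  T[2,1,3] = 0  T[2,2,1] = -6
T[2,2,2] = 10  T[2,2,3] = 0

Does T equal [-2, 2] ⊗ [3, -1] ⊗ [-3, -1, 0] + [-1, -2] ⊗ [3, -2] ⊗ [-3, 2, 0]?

Yes

Reconstruct entrywise from the claimed factors. For example, T[1,2,1] = -12 and Σₗ aₗ[1]bₗ[2]cₗ[1] = (-2)·(-1)·(-3) + (-1)·(-2)·(-3) = -12; checking all 12 entries, every one matches. The claim holds.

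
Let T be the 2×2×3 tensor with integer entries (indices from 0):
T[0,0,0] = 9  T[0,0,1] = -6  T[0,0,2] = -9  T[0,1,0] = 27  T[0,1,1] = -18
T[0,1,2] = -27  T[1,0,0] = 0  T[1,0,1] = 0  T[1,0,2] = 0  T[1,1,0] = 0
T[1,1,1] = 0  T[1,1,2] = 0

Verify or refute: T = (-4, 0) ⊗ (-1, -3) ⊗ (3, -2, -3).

Reconstruct entry (0,0,0) from the claimed factors: Σₗ aₗ[0]bₗ[0]cₗ[0] = (-4)·(-1)·(3) = 12, but T[0,0,0] = 9. The claim is false.

No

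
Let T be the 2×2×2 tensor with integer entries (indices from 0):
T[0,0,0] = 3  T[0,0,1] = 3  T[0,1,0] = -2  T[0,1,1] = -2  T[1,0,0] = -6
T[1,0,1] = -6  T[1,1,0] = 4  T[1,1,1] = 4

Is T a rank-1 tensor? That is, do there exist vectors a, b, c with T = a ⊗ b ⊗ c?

Yes

The mode-1 fibre T[:,0,0] = [3, -6] gives a = (1, -2) (primitive direction); the mode-2 fibre T[0,:,0] = [3, -2] gives b = (3, -2); then c[k] = T[0,0,k] / (a[0]·b[0]) = [3, 3] / 3 = (1, 1).
Expanding (1, -2) ⊗ (3, -2) ⊗ (1, 1) reproduces all 8 entries of T, so T = (1, -2) ⊗ (3, -2) ⊗ (1, 1) and rank(T) ≤ 1.
Equivalently every frontal slice T[:,:,k] is c[k] times the rank-1 matrix (1, -2) ⊗ (3, -2). So T has rank 1 (it is nonzero).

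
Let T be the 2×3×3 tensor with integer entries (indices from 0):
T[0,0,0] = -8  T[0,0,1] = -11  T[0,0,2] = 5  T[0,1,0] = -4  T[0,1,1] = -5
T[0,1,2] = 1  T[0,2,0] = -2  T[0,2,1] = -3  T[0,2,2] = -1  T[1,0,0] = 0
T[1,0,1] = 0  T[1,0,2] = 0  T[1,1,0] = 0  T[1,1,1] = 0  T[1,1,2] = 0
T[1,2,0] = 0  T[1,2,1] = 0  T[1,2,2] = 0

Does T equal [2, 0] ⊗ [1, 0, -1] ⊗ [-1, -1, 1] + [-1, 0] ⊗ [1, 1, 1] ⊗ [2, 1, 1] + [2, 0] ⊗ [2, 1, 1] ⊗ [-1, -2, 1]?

Reconstruct entrywise from the claimed factors. For example, T[1,0,0] = 0 and Σₗ aₗ[1]bₗ[0]cₗ[0] = (0)·(1)·(-1) + (0)·(1)·(2) + (0)·(2)·(-1) = 0; checking all 18 entries, every one matches. The claim holds.

Yes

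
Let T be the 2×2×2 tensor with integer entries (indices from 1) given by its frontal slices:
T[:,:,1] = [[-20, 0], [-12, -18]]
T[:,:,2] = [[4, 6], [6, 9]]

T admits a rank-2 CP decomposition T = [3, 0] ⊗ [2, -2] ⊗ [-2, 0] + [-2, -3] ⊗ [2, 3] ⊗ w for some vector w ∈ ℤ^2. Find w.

Subtract the known terms from T to get the rank-1 residual R = [-2, -3] ⊗ [2, 3] ⊗ w, so R[i,j,k] = a[i]·b[j]·w[k]. Pick indices with nonzero a[1]·b[1] = (-2)·(2) = -4. Only the fibre through (1,1,·) is needed: R[1,1,:] = T[1,1,:] − Σₗ aₗ[1]bₗ[1]cₗ = [-20, 4] − (3)·(2)·[-2, 0] = [-8, 4]. Then w[k] = R[1,1,k] / -4 for each k, giving w = [-8, 4] / -4 = [2, -1].

w = [2, -1]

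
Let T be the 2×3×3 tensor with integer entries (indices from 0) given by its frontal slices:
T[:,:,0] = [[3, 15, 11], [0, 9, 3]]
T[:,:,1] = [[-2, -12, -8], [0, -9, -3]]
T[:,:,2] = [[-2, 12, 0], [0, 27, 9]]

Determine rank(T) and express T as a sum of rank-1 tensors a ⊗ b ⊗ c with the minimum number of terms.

rank(T) = 2

Lower bound: the mode-1 unfolding of T (rows indexed by i, columns by (j,k) = (0,0), (0,1), (0,2), (1,0), (1,1), (1,2), (2,0), (2,1), (2,2)) is [[3, -2, -2, 15, -12, 12, 11, -8, 0], [0, 0, 0, 9, -9, 27, 3, -3, 9]].
There the 2×2 minor on rows i ∈ {0, 1}, columns (j,k) ∈ {(0,0), (1,0)} is det [[3, 15], [0, 9]] = 27 ≠ 0, so this unfolding has rank ≥ 2; CP rank is at least every unfolding rank, so rank(T) ≥ 2. (This is only a lower bound: in general the CP rank may exceed every unfolding rank, so we still need to exhibit 2 rank-1 terms summing to T.)
Upper bound — finding two terms. Write S_k = T[:,:,k] for the frontal slices: S₀ = [[3, 15, 11], [0, 9, 3]], S₁ = [[-2, -12, -8], [0, -9, -3]], S₂ = [[-2, 12, 0], [0, 27, 9]].
If T = a₁ ⊗ b₁ ⊗ c₁ + a₂ ⊗ b₂ ⊗ c₂ then each S_k = c₁[k]·a₁b₁ᵀ + c₂[k]·a₂b₂ᵀ. S₀ and S₁ are linearly independent, so a₁b₁ᵀ and a₂b₂ᵀ must span the same plane of matrices: they are the rank-1 matrices of the form x·S₀ + y·S₁.
The 2×2 minor of x·S₀ + y·S₁ on rows {0,1}, columns {0,1} is 27·x² − 45·xy + 18·y² = 9·(3·x − 2·y)(x − y), vanishing at (x:y) = (2:3) and (1:1).
M₁ = 2·S₀ + 3·S₁ = [[0, -6, -2], [0, -9, -3]] = −[2, 3][0, 3, 1]ᵀ and M₂ = S₀ + S₁ = [[1, 3, 3], [0, 0, 0]] = [1, 0][1, 3, 3]ᵀ, so take a₁ = [2, 3], b₁ = [0, 3, 1], a₂ = [1, 0], b₂ = [1, 3, 3].
Each slice is an integer combination of E₁ = a₁b₁ᵀ and E₂ = a₂b₂ᵀ: S₀ = E₁ + 3·E₂, S₁ = −E₁ − 2·E₂, S₂ = 3·E₁ − 2·E₂; reading off coefficients, c₁ = [1, -1, 3] and c₂ = [3, -2, -2].
Hence T = [2, 3] ⊗ [0, 3, 1] ⊗ [1, -1, 3] + [1, 0] ⊗ [1, 3, 3] ⊗ [3, -2, -2], so rank(T) ≤ 2.
These bounds meet, so rank(T) = 2.
Check entry T[1,1,0] = 9: (3)·(3)·(1) + (0)·(3)·(3) = 9.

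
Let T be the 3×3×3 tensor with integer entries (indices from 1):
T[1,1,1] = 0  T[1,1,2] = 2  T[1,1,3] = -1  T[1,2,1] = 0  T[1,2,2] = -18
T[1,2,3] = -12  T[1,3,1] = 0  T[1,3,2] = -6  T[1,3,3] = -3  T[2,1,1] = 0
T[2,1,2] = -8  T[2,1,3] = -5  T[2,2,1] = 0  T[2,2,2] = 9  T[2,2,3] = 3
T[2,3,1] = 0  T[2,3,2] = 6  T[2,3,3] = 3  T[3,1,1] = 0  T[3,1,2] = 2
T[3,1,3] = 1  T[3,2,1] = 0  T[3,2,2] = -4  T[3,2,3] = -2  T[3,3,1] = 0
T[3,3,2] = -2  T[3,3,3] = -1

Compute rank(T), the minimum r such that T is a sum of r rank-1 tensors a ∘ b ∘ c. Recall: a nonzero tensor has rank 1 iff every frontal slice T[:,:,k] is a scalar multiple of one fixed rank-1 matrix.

Lower bound: the mode-2 unfolding of T (rows indexed by j, columns by (i,k) = (1,1), (1,2), (1,3), (2,1), (2,2), (2,3), (3,1), (3,2), (3,3)) is [[0, 2, -1, 0, -8, -5, 0, 2, 1], [0, -18, -12, 0, 9, 3, 0, -4, -2], [0, -6, -3, 0, 6, 3, 0, -2, -1]].
There the 2×2 minor on rows j ∈ {1, 2}, columns (i,k) ∈ {(1,2), (1,3)} is det [[2, -1], [-18, -12]] = -42 ≠ 0, so this unfolding has rank ≥ 2; CP rank is at least every unfolding rank, so rank(T) ≥ 2. (Flattening ranks never certify an upper bound on CP rank; for that we must actually write T with 2 rank-1 terms.)
Upper bound — finding two terms. Write S_k = T[:,:,k] for the frontal slices: S₁ = [[0, 0, 0], [0, 0, 0], [0, 0, 0]], S₂ = [[2, -18, -6], [-8, 9, 6], [2, -4, -2]], S₃ = [[-1, -12, -3], [-5, 3, 3], [1, -2, -1]].
If T = a₁ ∘ b₁ ∘ c₁ + a₂ ∘ b₂ ∘ c₂ then each S_k = c₁[k]·a₁b₁ᵀ + c₂[k]·a₂b₂ᵀ. S₂ and S₃ are linearly independent, so a₁b₁ᵀ and a₂b₂ᵀ must span the same plane of matrices: they are the rank-1 matrices of the form x·S₂ + y·S₃.
The 2×2 minor of x·S₂ + y·S₃ on rows {1,2}, columns {1,2} is −126·x² − 189·xy − 63·y² = (-63)·(x + y)(2·x + y), vanishing at (x:y) = (1:-1) and (1:-2).
M₁ = S₂ − S₃ = [[3, -6, -3], [-3, 6, 3], [1, -2, -1]] = [3, -3, 1][1, -2, -1]ᵀ and M₂ = S₂ − 2·S₃ = [[4, 6, 0], [2, 3, 0], [0, 0, 0]] = [2, 1, 0][2, 3, 0]ᵀ, so take a₁ = [3, -3, 1], b₁ = [1, -2, -1], a₂ = [2, 1, 0], b₂ = [2, 3, 0].
Each slice is an integer combination of E₁ = a₁b₁ᵀ and E₂ = a₂b₂ᵀ: S₁ = 0, S₂ = 2·E₁ − E₂, S₃ = E₁ − E₂; reading off coefficients, c₁ = [0, 2, 1] and c₂ = [0, -1, -1].
Hence T = [3, -3, 1] ∘ [1, -2, -1] ∘ [0, 2, 1] + [2, 1, 0] ∘ [2, 3, 0] ∘ [0, -1, -1], so rank(T) ≤ 2.
These bounds meet, so rank(T) = 2.

2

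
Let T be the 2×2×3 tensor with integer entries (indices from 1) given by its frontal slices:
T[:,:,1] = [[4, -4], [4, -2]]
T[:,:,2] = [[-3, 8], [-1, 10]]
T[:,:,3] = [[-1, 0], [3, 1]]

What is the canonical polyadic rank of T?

3

Lower bound: in the mode-3 unfolding of T (rows indexed by k, columns by (i,j)) the 3×3 minor on rows k ∈ {1, 2, 3}, columns (i,j) ∈ {(1,1), (1,2), (2,1)} is det [[4, -4, 4], [-3, 8, -1], [-1, 0, 3]] = 88 ≠ 0, so that unfolding has rank ≥ 3 and hence rank(T) ≥ 3 (CP rank is at least every unfolding rank, though it can be larger).
Upper bound: T is a sum of 3 rank-1 terms, T = [0, 1] ∘ [2, 1] ∘ [2, 2, 1] + [1, -1] ∘ [1, 0] ∘ [2, 1, -1] + [1, 1] ∘ [1, -2] ∘ [2, -4, 0] (one valid choice — decompositions are not unique — normalised so each a, b is primitive with positive first nonzero entry; check it by expanding all entries), so rank(T) ≤ 3.
These bounds meet, so rank(T) = 3.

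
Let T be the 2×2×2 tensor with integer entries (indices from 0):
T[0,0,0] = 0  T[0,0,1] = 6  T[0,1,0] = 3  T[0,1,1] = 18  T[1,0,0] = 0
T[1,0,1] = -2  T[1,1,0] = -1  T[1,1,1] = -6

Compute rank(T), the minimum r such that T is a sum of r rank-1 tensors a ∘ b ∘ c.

Lower bound: the mode-2 unfolding of T (rows indexed by j, columns by (i,k) = (0,0), (0,1), (1,0), (1,1)) is [[0, 6, 0, -2], [3, 18, -1, -6]].
There the 2×2 minor on rows j ∈ {0, 1}, columns (i,k) ∈ {(0,0), (0,1)} is det [[0, 6], [3, 18]] = -18 ≠ 0, so this unfolding has rank ≥ 2; CP rank is at least every unfolding rank, so rank(T) ≥ 2. (This is only a lower bound: in general the CP rank may exceed every unfolding rank, so we still need to exhibit 2 rank-1 terms summing to T.)
Upper bound — finding two terms. Every mode-1 slice of T is a multiple of one matrix: T[i,:,:] = a[i]·M with a = (3, -1) and M = [[0, 2], [1, 6]] (rows indexed by j, columns by k). So it suffices to write M as a sum of two rank-1 matrices.
Splitting M by its rows (j = 0, 1), M = (1, 0)(0, 2)ᵀ + (0, 1)(1, 6)ᵀ.
Hence T = (3, -1) ∘ (1, 0) ∘ (0, 2) + (3, -1) ∘ (0, 1) ∘ (1, 6), so rank(T) ≤ 2.
These bounds meet, so rank(T) = 2.
Check entry T[1,0,0] = 0: (-1)·(1)·(0) + (-1)·(0)·(1) = 0.

2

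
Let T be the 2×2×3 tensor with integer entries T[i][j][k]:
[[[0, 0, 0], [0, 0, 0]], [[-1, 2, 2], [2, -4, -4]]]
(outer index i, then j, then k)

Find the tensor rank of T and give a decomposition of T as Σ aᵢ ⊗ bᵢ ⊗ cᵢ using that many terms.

rank(T) = 1

Lower bound: T ≠ 0 (e.g. T[1,0,0] = -1), so rank(T) ≥ 1.
Upper bound: the mode-1 fibre T[:,0,0] = [0, -1] gives a = [0, 1] (primitive direction); the mode-2 fibre T[1,:,0] = [-1, 2] gives b = [1, -2]; then c[k] = T[1,0,k] / (a[1]·b[0]) = [-1, 2, 2] / 1 = [-1, 2, 2].
Expanding [0, 1] ⊗ [1, -2] ⊗ [-1, 2, 2] reproduces all 12 entries of T, so T = [0, 1] ⊗ [1, -2] ⊗ [-1, 2, 2] and rank(T) ≤ 1.
These bounds meet, so rank(T) = 1.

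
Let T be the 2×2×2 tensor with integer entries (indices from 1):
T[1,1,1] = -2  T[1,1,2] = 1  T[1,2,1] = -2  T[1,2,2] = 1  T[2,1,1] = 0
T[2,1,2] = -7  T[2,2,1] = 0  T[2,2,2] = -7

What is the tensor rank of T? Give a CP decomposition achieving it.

rank(T) = 2

Lower bound: in the mode-1 unfolding of T (rows indexed by i, columns by (j,k)) the 2×2 minor on rows i ∈ {1, 2}, columns (j,k) ∈ {(1,1), (1,2)} is det [[-2, 1], [0, -7]] = 14 ≠ 0, so that unfolding has rank ≥ 2 and hence rank(T) ≥ 2 (CP rank is at least every unfolding rank, though it can be larger).
Upper bound: T[:,j,:] = b[j]·M for every slice, with b = (1, 1) and M = [[-2, 1], [0, -7]] (rows i, columns k).
Splitting M by its rows (i = 1, 2), M = (1, 0)(-2, 1)ᵀ + (0, 1)(0, -7)ᵀ.
Hence T = (1, 0) (x) (1, 1) (x) (-2, 1) + (0, 1) (x) (1, 1) (x) (0, -7), so rank(T) ≤ 2.
These bounds meet, so rank(T) = 2.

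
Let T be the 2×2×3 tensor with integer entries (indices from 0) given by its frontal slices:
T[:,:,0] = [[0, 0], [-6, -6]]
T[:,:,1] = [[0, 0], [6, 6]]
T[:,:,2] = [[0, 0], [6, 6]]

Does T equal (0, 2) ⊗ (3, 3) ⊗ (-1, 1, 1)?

Reconstruct entrywise from the claimed factors. For example, T[0,0,1] = 0 and Σₗ aₗ[0]bₗ[0]cₗ[1] = (0)·(3)·(1) = 0; checking all 12 entries, every one matches. The claim holds.

Yes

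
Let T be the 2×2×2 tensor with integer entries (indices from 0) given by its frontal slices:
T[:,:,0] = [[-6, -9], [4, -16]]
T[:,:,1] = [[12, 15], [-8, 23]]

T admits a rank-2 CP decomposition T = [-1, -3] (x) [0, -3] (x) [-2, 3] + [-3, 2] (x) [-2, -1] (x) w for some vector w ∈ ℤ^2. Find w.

Subtract the known terms from T to get the rank-1 residual R = [-3, 2] (x) [-2, -1] (x) w, so R[i,j,k] = a[i]·b[j]·w[k]. Pick indices with nonzero a[0]·b[0] = (-3)·(-2) = 6. Only the fibre through (0,0,·) is needed: R[0,0,:] = T[0,0,:] − Σₗ aₗ[0]bₗ[0]cₗ = [-6, 12] − (-1)·(0)·[-2, 3] = [-6, 12]. Then w[k] = R[0,0,k] / 6 for each k, giving w = [-6, 12] / 6 = [-1, 2].

w = [-1, 2]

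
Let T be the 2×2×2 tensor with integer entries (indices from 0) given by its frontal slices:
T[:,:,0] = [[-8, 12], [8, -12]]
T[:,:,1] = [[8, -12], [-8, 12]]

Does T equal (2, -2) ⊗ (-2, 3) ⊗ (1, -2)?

Reconstruct entry (0,0,0) from the claimed factors: Σₗ aₗ[0]bₗ[0]cₗ[0] = (2)·(-2)·(1) = -4, but T[0,0,0] = -8. The claim is false.

No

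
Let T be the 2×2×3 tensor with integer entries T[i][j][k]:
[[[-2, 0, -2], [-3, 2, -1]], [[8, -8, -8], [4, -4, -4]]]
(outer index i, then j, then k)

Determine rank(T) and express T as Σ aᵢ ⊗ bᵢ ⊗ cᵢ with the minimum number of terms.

Lower bound: the mode-3 unfolding of T (rows indexed by k, columns by (i,j) = (0,0), (0,1), (1,0), (1,1)) is [[-2, -3, 8, 4], [0, 2, -8, -4], [-2, -1, -8, -4]].
There the 3×3 minor on rows k ∈ {0, 1, 2}, columns (i,j) ∈ {(0,0), (0,1), (1,0)} is det [[-2, -3, 8], [0, 2, -8], [-2, -1, -8]] = 32 ≠ 0, so this unfolding has rank ≥ 3; CP rank is at least every unfolding rank, so rank(T) ≥ 3. (This is only a lower bound: in general the CP rank may exceed every unfolding rank, so we still need to exhibit 3 rank-1 terms summing to T.)
Upper bound: T is a sum of 3 rank-1 terms, T = (0, 1) ⊗ (2, 1) ⊗ (4, -4, -4) + (1, 0) ⊗ (1, 1) ⊗ (-4, 4, 0) + (1, 0) ⊗ (2, 1) ⊗ (1, -2, -1) (written with every a and b primitive with positive leading entry and the scale carried by c; CP decompositions are not unique, and this one is verified by expanding entrywise), so rank(T) ≤ 3.
These bounds meet, so rank(T) = 3.
Check entry T[0,1,2] = -1: (0)·(1)·(-4) + (1)·(1)·(0) + (1)·(1)·(-1) = -1.

rank(T) = 3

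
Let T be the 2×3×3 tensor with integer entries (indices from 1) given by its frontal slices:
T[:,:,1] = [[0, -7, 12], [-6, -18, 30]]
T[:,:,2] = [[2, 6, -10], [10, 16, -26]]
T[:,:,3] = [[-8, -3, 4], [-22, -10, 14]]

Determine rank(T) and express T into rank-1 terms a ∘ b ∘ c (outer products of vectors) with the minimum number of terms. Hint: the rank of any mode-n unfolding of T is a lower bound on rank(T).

rank(T) = 2

Lower bound: the mode-2 unfolding of T (rows indexed by j, columns by (i,k) = (1,1), (1,2), (1,3), (2,1), (2,2), (2,3)) is [[0, 2, -8, -6, 10, -22], [-7, 6, -3, -18, 16, -10], [12, -10, 4, 30, -26, 14]].
There the 2×2 minor on rows j ∈ {1, 2}, columns (i,k) ∈ {(1,1), (1,2)} is det [[0, 2], [-7, 6]] = 14 ≠ 0, so this unfolding has rank ≥ 2; CP rank is at least every unfolding rank, so rank(T) ≥ 2. (Unfolding ranks only ever bound the CP rank from below — rank(T) can be strictly larger than all of them — so the matching upper bound has to come from an explicit 2-term decomposition.)
Upper bound — finding two terms. Write S_k = T[:,:,k] for the frontal slices: S₁ = [[0, -7, 12], [-6, -18, 30]], S₂ = [[2, 6, -10], [10, 16, -26]], S₃ = [[-8, -3, 4], [-22, -10, 14]].
If T = a₁ ∘ b₁ ∘ c₁ + a₂ ∘ b₂ ∘ c₂ then each S_k = c₁[k]·a₁b₁ᵀ + c₂[k]·a₂b₂ᵀ. S₁ and S₂ are linearly independent, so a₁b₁ᵀ and a₂b₂ᵀ must span the same plane of matrices: they are the rank-1 matrices of the form x·S₁ + y·S₂.
The 2×2 minor of x·S₁ + y·S₂ on rows {1,2}, columns {1,2} is −42·x² + 70·xy − 28·y² = (-14)·(3·x − 2·y)(x − y), vanishing at (x:y) = (2:3) and (1:1).
M₁ = 2·S₁ + 3·S₂ = [[6, 4, -6], [18, 12, -18]] = 2·[1, 3][3, 2, -3]ᵀ and M₂ = S₁ + S₂ = [[2, -1, 2], [4, -2, 4]] = [1, 2][2, -1, 2]ᵀ, so take a₁ = [1, 3], b₁ = [3, 2, -3], a₂ = [1, 2], b₂ = [2, -1, 2].
Each slice is an integer combination of E₁ = a₁b₁ᵀ and E₂ = a₂b₂ᵀ: S₁ = −2·E₁ + 3·E₂, S₂ = 2·E₁ − 2·E₂, S₃ = −2·E₁ − E₂; reading off coefficients, c₁ = [-2, 2, -2] and c₂ = [3, -2, -1].
Hence T = [1, 3] ∘ [3, 2, -3] ∘ [-2, 2, -2] + [1, 2] ∘ [2, -1, 2] ∘ [3, -2, -1], so rank(T) ≤ 2.
These bounds meet, so rank(T) = 2.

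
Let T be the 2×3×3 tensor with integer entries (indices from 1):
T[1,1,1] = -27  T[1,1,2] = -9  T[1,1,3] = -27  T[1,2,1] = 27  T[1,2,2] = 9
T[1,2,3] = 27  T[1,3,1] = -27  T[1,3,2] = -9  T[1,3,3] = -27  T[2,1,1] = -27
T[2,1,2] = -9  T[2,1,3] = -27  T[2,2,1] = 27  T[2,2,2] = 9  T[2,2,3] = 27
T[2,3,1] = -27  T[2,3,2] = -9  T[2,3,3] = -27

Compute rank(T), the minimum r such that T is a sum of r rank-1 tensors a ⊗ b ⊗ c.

Lower bound: T ≠ 0 (e.g. T[1,1,1] = -27), so rank(T) ≥ 1.
Upper bound: the mode-1 fibre T[:,1,1] = [-27, -27] gives a = [1, 1] (primitive direction); the mode-2 fibre T[1,:,1] = [-27, 27, -27] gives b = [1, -1, 1]; then c[k] = T[1,1,k] / (a[1]·b[1]) = [-27, -9, -27] / 1 = [-27, -9, -27].
Expanding [1, 1] ⊗ [1, -1, 1] ⊗ [-27, -9, -27] reproduces all 18 entries of T, so T = [1, 1] ⊗ [1, -1, 1] ⊗ [-27, -9, -27] and rank(T) ≤ 1.
These bounds meet, so rank(T) = 1.

1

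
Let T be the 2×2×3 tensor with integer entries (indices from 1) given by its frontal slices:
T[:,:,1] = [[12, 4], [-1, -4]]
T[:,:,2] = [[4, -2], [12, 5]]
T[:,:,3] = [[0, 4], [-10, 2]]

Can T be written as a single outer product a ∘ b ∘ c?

The mode-3 unfolding of T (rows indexed by k, columns by (i,j) = (1,1), (1,2), (2,1), (2,2)) is [[12, 4, -1, -4], [4, -2, 12, 5], [0, 4, -10, 2]].
There the 3×3 minor on rows k ∈ {1, 2, 3}, columns (i,j) ∈ {(1,1), (1,2), (2,1)} is det [[12, 4, -1], [4, -2, 12], [0, 4, -10]] = -192 ≠ 0, so this unfolding has rank ≥ 3; CP rank is at least every unfolding rank, so rank(T) ≥ 3.
In particular rank(T) ≥ 3 > 1, so T is not rank-1.

No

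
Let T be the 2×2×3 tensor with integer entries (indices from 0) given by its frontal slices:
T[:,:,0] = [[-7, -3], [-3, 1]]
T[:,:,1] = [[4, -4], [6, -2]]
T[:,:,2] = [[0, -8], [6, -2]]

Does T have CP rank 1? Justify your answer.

The mode-2 unfolding of T (rows indexed by j, columns by (i,k) = (0,0), (0,1), (0,2), (1,0), (1,1), (1,2)) is [[-7, 4, 0, -3, 6, 6], [-3, -4, -8, 1, -2, -2]].
There the 2×2 minor on rows j ∈ {0, 1}, columns (i,k) ∈ {(0,0), (0,1)} is det [[-7, 4], [-3, -4]] = 40 ≠ 0, so this unfolding has rank ≥ 2; CP rank is at least every unfolding rank, so rank(T) ≥ 2.
In particular rank(T) ≥ 2 > 1, so T is not rank-1.

No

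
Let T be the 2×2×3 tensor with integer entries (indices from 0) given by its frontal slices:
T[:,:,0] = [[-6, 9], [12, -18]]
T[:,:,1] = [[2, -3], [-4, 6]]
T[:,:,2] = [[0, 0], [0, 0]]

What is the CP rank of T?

1

Lower bound: T ≠ 0 (e.g. T[0,0,0] = -6), so rank(T) ≥ 1.
Upper bound: the mode-1 fibre T[:,0,0] = [-6, 12] gives a = (1, -2) (primitive direction); the mode-2 fibre T[0,:,0] = [-6, 9] gives b = (2, -3); then c[k] = T[0,0,k] / (a[0]·b[0]) = [-6, 2, 0] / 2 = (-3, 1, 0).
Expanding (1, -2) (x) (2, -3) (x) (-3, 1, 0) reproduces all 12 entries of T, so T = (1, -2) (x) (2, -3) (x) (-3, 1, 0) and rank(T) ≤ 1.
These bounds meet, so rank(T) = 1.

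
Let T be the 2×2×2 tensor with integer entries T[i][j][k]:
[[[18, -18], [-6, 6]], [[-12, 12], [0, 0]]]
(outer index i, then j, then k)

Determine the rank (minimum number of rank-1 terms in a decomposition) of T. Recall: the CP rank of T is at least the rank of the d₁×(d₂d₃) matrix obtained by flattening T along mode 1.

2

Lower bound: in the mode-1 unfolding of T (rows indexed by i, columns by (j,k)) the 2×2 minor on rows i ∈ {0, 1}, columns (j,k) ∈ {(0,0), (1,0)} is det [[18, -6], [-12, 0]] = -72 ≠ 0, so that unfolding has rank ≥ 2 and hence rank(T) ≥ 2 (CP rank is at least every unfolding rank, though it can be larger).
Upper bound: T[:,:,k] = c[k]·M for every slice, with c = [1, -1] and M = [[18, -6], [-12, 0]] (rows i, columns j).
Splitting M by its rows (i = 0, 1), M = [1, 0][18, -6]ᵀ + [0, 1][-12, 0]ᵀ.
Hence T = [1, 0] (x) [18, -6] (x) [1, -1] + [0, 1] (x) [-12, 0] (x) [1, -1], so rank(T) ≤ 2.
These bounds meet, so rank(T) = 2.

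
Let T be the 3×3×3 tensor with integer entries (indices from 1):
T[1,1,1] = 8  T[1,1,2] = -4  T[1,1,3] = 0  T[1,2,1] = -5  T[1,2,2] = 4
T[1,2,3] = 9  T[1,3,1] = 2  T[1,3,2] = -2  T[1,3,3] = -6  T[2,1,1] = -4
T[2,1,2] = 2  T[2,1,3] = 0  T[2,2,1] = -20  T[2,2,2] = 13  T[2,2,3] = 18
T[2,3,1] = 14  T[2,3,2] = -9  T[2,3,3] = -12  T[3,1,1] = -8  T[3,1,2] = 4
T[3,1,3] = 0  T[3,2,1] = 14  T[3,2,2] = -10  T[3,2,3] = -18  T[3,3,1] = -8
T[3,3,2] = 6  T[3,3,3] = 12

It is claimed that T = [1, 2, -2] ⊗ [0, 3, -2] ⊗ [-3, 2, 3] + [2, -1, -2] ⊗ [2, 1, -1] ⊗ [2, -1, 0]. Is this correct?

Reconstruct entrywise from the claimed factors. For example, T[1,3,3] = -6 and Σₗ aₗ[1]bₗ[3]cₗ[3] = (1)·(-2)·(3) + (2)·(-1)·(0) = -6; checking all 27 entries, every one matches. The claim holds.

Yes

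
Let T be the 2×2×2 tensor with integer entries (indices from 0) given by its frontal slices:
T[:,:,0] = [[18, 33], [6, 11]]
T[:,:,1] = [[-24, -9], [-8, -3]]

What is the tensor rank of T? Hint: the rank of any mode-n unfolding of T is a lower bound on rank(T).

Lower bound: the mode-3 unfolding of T (rows indexed by k, columns by (i,j) = (0,0), (0,1), (1,0), (1,1)) is [[18, 33, 6, 11], [-24, -9, -8, -3]].
There the 2×2 minor on rows k ∈ {0, 1}, columns (i,j) ∈ {(0,0), (0,1)} is det [[18, 33], [-24, -9]] = 630 ≠ 0, so this unfolding has rank ≥ 2; CP rank is at least every unfolding rank, so rank(T) ≥ 2. (Flattening ranks never certify an upper bound on CP rank; for that we must actually write T with 2 rank-1 terms.)
Upper bound — finding two terms. Every mode-1 slice of T is a multiple of one matrix: T[i,:,:] = a[i]·M with a = (3, 1) and M = [[6, -8], [11, -3]] (rows indexed by j, columns by k). So it suffices to write M as a sum of two rank-1 matrices.
Splitting M by its rows (j = 0, 1), M = (1, 0)(6, -8)ᵀ + (0, 1)(11, -3)ᵀ.
Hence T = (3, 1) (x) (1, 0) (x) (6, -8) + (3, 1) (x) (0, 1) (x) (11, -3), so rank(T) ≤ 2.
These bounds meet, so rank(T) = 2.

2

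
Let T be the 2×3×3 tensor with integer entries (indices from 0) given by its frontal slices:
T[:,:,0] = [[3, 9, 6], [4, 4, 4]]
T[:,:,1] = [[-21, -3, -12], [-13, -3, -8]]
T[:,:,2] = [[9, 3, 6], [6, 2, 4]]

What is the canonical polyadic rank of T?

Lower bound: in the mode-3 unfolding of T (rows indexed by k, columns by (i,j)) the 2×2 minor on rows k ∈ {0, 1}, columns (i,j) ∈ {(0,0), (0,1)} is det [[3, 9], [-21, -3]] = 180 ≠ 0, so that unfolding has rank ≥ 2 and hence rank(T) ≥ 2 (CP rank is at least every unfolding rank, though it can be larger).
Upper bound: with S_k = T[:,:,k], the two rank-1 terms a₁b₁ᵀ, a₂b₂ᵀ are the rank-1 members of the pencil x·S₀ + y·S₁.
The 2×2 minor of x·S₀ + y·S₁ on rows {0,1}, columns {0,1} is −24·x² + 36·xy + 24·y² = (-12)·(x − 2·y)(2·x + y), vanishing at (x:y) = (2:1) and (1:-2).
M₁ = 2·S₀ + S₁ = [[-15, 15, 0], [-5, 5, 0]] = (-5)·[3, 1][1, -1, 0]ᵀ and M₂ = S₀ − 2·S₁ = [[45, 15, 30], [30, 10, 20]] = 5·[3, 2][3, 1, 2]ᵀ, so take a₁ = [3, 1], b₁ = [1, -1, 0], a₂ = [3, 2], b₂ = [3, 1, 2].
Each slice is an integer combination of E₁ = a₁b₁ᵀ and E₂ = a₂b₂ᵀ: S₀ = −2·E₁ + E₂, S₁ = −E₁ − 2·E₂, S₂ = E₂; reading off coefficients, c₁ = [-2, -1, 0] and c₂ = [1, -2, 1].
Hence T = [3, 1] (x) [1, -1, 0] (x) [-2, -1, 0] + [3, 2] (x) [3, 1, 2] (x) [1, -2, 1], so rank(T) ≤ 2.
These bounds meet, so rank(T) = 2.

2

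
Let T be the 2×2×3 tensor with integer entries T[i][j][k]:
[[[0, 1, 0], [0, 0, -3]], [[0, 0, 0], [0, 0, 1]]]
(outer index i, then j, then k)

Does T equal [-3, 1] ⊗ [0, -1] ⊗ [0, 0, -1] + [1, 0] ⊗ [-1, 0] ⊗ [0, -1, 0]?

Reconstruct entrywise from the claimed factors. For example, T[1,1,2] = 1 and Σₗ aₗ[1]bₗ[1]cₗ[2] = (1)·(-1)·(-1) + (0)·(0)·(0) = 1; checking all 12 entries, every one matches. The claim holds.

Yes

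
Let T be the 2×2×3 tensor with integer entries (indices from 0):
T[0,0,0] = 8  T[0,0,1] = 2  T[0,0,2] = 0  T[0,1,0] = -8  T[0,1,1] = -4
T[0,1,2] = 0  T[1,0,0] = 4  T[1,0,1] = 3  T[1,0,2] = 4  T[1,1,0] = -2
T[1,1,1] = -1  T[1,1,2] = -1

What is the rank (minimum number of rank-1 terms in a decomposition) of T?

Lower bound: the mode-3 unfolding of T (rows indexed by k, columns by (i,j) = (0,0), (0,1), (1,0), (1,1)) is [[8, -8, 4, -2], [2, -4, 3, -1], [0, 0, 4, -1]].
There the 3×3 minor on rows k ∈ {0, 1, 2}, columns (i,j) ∈ {(0,0), (0,1), (1,0)} is det [[8, -8, 4], [2, -4, 3], [0, 0, 4]] = -64 ≠ 0, so this unfolding has rank ≥ 3; CP rank is at least every unfolding rank, so rank(T) ≥ 3. (This is only a lower bound: in general the CP rank may exceed every unfolding rank, so we still need to exhibit 3 rank-1 terms summing to T.)
Upper bound: T is a sum of 3 rank-1 terms, T = [1, 0] ⊗ [0, 1] ⊗ [-4, -2, 2] + [2, -1] ⊗ [1, 0] ⊗ [0, -1, -2] + [2, 1] ⊗ [2, -1] ⊗ [2, 1, 1] (one valid choice — decompositions are not unique — normalised so each a, b is primitive with positive first nonzero entry; check it by expanding all entries), so rank(T) ≤ 3.
These bounds meet, so rank(T) = 3.

3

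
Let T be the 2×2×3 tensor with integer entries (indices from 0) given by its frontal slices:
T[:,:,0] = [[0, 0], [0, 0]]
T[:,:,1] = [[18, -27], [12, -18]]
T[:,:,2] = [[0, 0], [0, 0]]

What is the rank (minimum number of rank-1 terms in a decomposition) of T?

1

Lower bound: T ≠ 0 (e.g. T[0,0,1] = 18), so rank(T) ≥ 1.
Upper bound: if T = a ⊗ b ⊗ c then every fibre of T is a multiple of the corresponding factor, so read the factors off the fibres through the nonzero entry T[0,0,1] = 18.
The mode-1 fibre T[:,0,1] = [18, 12] gives a = [3, 2] (primitive direction); the mode-2 fibre T[0,:,1] = [18, -27] gives b = [2, -3]; then c[k] = T[0,0,k] / (a[0]·b[0]) = [0, 18, 0] / 6 = [0, 3, 0].
Expanding [3, 2] ⊗ [2, -3] ⊗ [0, 3, 0] reproduces all 12 entries of T, so T = [3, 2] ⊗ [2, -3] ⊗ [0, 3, 0] and rank(T) ≤ 1.
These bounds meet, so rank(T) = 1.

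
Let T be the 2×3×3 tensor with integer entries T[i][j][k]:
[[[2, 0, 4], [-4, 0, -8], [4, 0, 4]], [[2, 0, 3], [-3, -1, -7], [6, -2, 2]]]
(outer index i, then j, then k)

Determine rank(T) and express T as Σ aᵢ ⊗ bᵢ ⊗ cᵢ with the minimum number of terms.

rank(T) = 3

Lower bound: in the mode-2 unfolding of T (rows indexed by j, columns by (i,k)) the 3×3 minor on rows j ∈ {0, 1, 2}, columns (i,k) ∈ {(0,0), (0,2), (1,0)} is det [[2, 4, 2], [-4, -8, -3], [4, 4, 6]] = 8 ≠ 0, so that unfolding has rank ≥ 3 and hence rank(T) ≥ 3 (CP rank is at least every unfolding rank, though it can be larger).
Upper bound: T is a sum of 3 rank-1 terms, T = [0, 1] ⊗ [0, 1, 2] ⊗ [1, -1, -1] + [1, 1] ⊗ [1, -2, 2] ⊗ [2, 0, 2] + [2, 1] ⊗ [1, -2, 0] ⊗ [0, 0, 1] (one valid choice — decompositions are not unique — normalised so each a, b is primitive with positive first nonzero entry; check it by expanding all entries), so rank(T) ≤ 3.
These bounds meet, so rank(T) = 3.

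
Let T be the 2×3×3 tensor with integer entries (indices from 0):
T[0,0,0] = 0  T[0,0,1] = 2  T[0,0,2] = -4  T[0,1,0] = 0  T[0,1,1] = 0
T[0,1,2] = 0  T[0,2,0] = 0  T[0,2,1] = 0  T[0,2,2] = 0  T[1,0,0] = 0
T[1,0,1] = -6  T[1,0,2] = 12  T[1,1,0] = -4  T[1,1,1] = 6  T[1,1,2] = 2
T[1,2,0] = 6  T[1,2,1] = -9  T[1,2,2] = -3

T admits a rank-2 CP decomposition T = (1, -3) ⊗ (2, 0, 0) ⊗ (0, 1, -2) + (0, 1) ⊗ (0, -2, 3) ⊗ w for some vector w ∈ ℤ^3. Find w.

Subtract the known terms from T to get the rank-1 residual R = (0, 1) ⊗ (0, -2, 3) ⊗ w, so R[i,j,k] = a[i]·b[j]·w[k]. Pick indices with nonzero a[1]·b[1] = (1)·(-2) = -2. Only the fibre through (1,1,·) is needed: R[1,1,:] = T[1,1,:] − Σₗ aₗ[1]bₗ[1]cₗ = [-4, 6, 2] − (-3)·(0)·(0, 1, -2) = [-4, 6, 2]. Then w[k] = R[1,1,k] / -2 for each k, giving w = [-4, 6, 2] / -2 = (2, -3, -1).

w = (2, -3, -1)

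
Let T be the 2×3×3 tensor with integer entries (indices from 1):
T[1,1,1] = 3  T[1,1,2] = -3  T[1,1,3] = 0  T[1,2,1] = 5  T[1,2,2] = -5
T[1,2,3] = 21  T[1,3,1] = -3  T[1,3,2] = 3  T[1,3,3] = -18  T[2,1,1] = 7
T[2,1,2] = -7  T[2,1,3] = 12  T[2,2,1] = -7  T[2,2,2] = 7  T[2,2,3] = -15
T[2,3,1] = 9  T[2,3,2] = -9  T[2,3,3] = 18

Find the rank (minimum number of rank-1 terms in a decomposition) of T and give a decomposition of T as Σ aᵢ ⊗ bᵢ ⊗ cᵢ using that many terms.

rank(T) = 2

Lower bound: the mode-2 unfolding of T (rows indexed by j, columns by (i,k) = (1,1), (1,2), (1,3), (2,1), (2,2), (2,3)) is [[3, -3, 0, 7, -7, 12], [5, -5, 21, -7, 7, -15], [-3, 3, -18, 9, -9, 18]].
There the 2×2 minor on rows j ∈ {1, 2}, columns (i,k) ∈ {(1,1), (1,3)} is det [[3, 0], [5, 21]] = 63 ≠ 0, so this unfolding has rank ≥ 2; CP rank is at least every unfolding rank, so rank(T) ≥ 2. (Unfolding ranks only ever bound the CP rank from below — rank(T) can be strictly larger than all of them — so the matching upper bound has to come from an explicit 2-term decomposition.)
Upper bound — finding two terms. Write S_k = T[:,:,k] for the frontal slices: S₁ = [[3, 5, -3], [7, -7, 9]], S₂ = [[-3, -5, 3], [-7, 7, -9]], S₃ = [[0, 21, -18], [12, -15, 18]].
If T = a₁ ⊗ b₁ ⊗ c₁ + a₂ ⊗ b₂ ⊗ c₂ then each S_k = c₁[k]·a₁b₁ᵀ + c₂[k]·a₂b₂ᵀ. S₁ and S₃ are linearly independent, so a₁b₁ᵀ and a₂b₂ᵀ must span the same plane of matrices: they are the rank-1 matrices of the form x·S₁ + y·S₃.
The 2×2 minor of x·S₁ + y·S₃ on rows {1,2}, columns {1,2} is −56·x² − 252·xy − 252·y² = (-28)·(x + 3·y)(2·x + 3·y), vanishing at (x:y) = (3:-1) and (3:-2).
M₁ = 3·S₁ − S₃ = [[9, -6, 9], [9, -6, 9]] = 3·[1, 1][3, -2, 3]ᵀ and M₂ = 3·S₁ − 2·S₃ = [[9, -27, 27], [-3, 9, -9]] = 3·[3, -1][1, -3, 3]ᵀ, so take a₁ = [1, 1], b₁ = [3, -2, 3], a₂ = [3, -1], b₂ = [1, -3, 3].
Each slice is an integer combination of E₁ = a₁b₁ᵀ and E₂ = a₂b₂ᵀ: S₁ = 2·E₁ − E₂, S₂ = −2·E₁ + E₂, S₃ = 3·E₁ − 3·E₂; reading off coefficients, c₁ = [2, -2, 3] and c₂ = [-1, 1, -3].
Hence T = [1, 1] ⊗ [3, -2, 3] ⊗ [2, -2, 3] + [3, -1] ⊗ [1, -3, 3] ⊗ [-1, 1, -3], so rank(T) ≤ 2.
These bounds meet, so rank(T) = 2.
Check entry T[1,3,1] = -3: (1)·(3)·(2) + (3)·(3)·(-1) = -3.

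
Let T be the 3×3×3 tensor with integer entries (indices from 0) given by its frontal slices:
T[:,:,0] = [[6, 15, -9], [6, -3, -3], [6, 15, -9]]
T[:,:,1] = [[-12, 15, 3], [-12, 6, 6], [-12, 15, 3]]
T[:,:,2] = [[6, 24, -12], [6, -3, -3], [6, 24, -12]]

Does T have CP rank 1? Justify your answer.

No

The mode-3 unfolding of T (rows indexed by k, columns by (i,j) = (0,0), (0,1), (0,2), (1,0), (1,1), (1,2), (2,0), (2,1), (2,2)) is [[6, 15, -9, 6, -3, -3, 6, 15, -9], [-12, 15, 3, -12, 6, 6, -12, 15, 3], [6, 24, -12, 6, -3, -3, 6, 24, -12]].
There the 2×2 minor on rows k ∈ {0, 1}, columns (i,j) ∈ {(0,0), (0,1)} is det [[6, 15], [-12, 15]] = 270 ≠ 0, so this unfolding has rank ≥ 2; CP rank is at least every unfolding rank, so rank(T) ≥ 2.
In particular rank(T) ≥ 2 > 1, so T is not rank-1.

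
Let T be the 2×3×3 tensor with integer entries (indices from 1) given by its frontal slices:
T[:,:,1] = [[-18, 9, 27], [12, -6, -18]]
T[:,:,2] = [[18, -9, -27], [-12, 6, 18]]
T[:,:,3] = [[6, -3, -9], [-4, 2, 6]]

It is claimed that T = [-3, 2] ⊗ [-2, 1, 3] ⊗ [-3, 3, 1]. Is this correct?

Reconstruct entrywise from the claimed factors. For example, T[1,1,1] = -18 and Σₗ aₗ[1]bₗ[1]cₗ[1] = (-3)·(-2)·(-3) = -18; checking all 18 entries, every one matches. The claim holds.

Yes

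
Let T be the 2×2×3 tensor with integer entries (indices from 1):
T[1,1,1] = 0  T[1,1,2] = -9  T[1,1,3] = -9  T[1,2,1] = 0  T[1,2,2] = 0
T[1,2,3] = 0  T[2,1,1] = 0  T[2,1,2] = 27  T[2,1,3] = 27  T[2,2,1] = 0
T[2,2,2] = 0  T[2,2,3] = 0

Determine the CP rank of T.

Lower bound: T ≠ 0 (e.g. T[1,1,2] = -9), so rank(T) ≥ 1.
Upper bound: if T = a ⊗ b ⊗ c then every fibre of T is a multiple of the corresponding factor, so read the factors off the fibres through the nonzero entry T[1,1,2] = -9.
The mode-1 fibre T[:,1,2] = [-9, 27] gives a = [1, -3] (primitive direction); the mode-2 fibre T[1,:,2] = [-9, 0] gives b = [1, 0]; then c[k] = T[1,1,k] / (a[1]·b[1]) = [0, -9, -9] / 1 = [0, -9, -9].
Expanding [1, -3] ⊗ [1, 0] ⊗ [0, -9, -9] reproduces all 12 entries of T, so T = [1, -3] ⊗ [1, 0] ⊗ [0, -9, -9] and rank(T) ≤ 1.
These bounds meet, so rank(T) = 1.
Check entry T[2,2,2] = 0: (-3)·(0)·(-9) = 0.

1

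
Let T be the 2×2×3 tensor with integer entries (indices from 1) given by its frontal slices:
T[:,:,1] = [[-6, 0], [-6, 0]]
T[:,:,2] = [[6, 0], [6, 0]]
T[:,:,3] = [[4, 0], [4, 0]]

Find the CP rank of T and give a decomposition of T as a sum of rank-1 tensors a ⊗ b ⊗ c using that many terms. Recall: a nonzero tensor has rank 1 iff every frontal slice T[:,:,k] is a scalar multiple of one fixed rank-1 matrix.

rank(T) = 1

Lower bound: T ≠ 0 (e.g. T[1,1,1] = -6), so rank(T) ≥ 1.
Upper bound: if T = a ⊗ b ⊗ c then every fibre of T is a multiple of the corresponding factor, so read the factors off the fibres through the nonzero entry T[1,1,1] = -6.
The mode-1 fibre T[:,1,1] = [-6, -6] gives a = [1, 1] (primitive direction); the mode-2 fibre T[1,:,1] = [-6, 0] gives b = [1, 0]; then c[k] = T[1,1,k] / (a[1]·b[1]) = [-6, 6, 4] / 1 = [-6, 6, 4].
Expanding [1, 1] ⊗ [1, 0] ⊗ [-6, 6, 4] reproduces all 12 entries of T, so T = [1, 1] ⊗ [1, 0] ⊗ [-6, 6, 4] and rank(T) ≤ 1.
These bounds meet, so rank(T) = 1.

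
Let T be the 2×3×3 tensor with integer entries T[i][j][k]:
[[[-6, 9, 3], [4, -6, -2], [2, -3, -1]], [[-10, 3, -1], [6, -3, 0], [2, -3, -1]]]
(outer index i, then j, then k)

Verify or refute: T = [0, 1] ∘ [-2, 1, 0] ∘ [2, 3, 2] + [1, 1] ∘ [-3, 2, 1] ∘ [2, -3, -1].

Reconstruct entrywise from the claimed factors. For example, T[1,0,0] = -10 and Σₗ aₗ[1]bₗ[0]cₗ[0] = (1)·(-2)·(2) + (1)·(-3)·(2) = -10; checking all 18 entries, every one matches. The claim holds.

Yes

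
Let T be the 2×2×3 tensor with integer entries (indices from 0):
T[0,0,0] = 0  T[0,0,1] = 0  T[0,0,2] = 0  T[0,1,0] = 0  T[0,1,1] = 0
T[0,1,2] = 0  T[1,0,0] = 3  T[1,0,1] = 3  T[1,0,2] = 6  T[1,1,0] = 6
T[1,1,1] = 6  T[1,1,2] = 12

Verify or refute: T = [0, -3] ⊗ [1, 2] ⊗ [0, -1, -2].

Reconstruct entry (1,0,0) from the claimed factors: Σₗ aₗ[1]bₗ[0]cₗ[0] = (-3)·(1)·(0) = 0, but T[1,0,0] = 3. The claim is false.

No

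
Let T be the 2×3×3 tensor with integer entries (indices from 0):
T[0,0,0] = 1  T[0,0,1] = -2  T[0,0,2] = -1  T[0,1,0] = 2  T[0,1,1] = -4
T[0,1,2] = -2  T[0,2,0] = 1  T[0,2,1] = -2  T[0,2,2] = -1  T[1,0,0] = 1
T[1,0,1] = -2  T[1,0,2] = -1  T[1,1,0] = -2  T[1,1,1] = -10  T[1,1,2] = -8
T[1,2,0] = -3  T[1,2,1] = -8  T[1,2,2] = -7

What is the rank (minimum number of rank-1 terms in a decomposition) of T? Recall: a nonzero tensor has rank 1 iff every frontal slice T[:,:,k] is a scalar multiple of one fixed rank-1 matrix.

2

Lower bound: the mode-1 unfolding of T (rows indexed by i, columns by (j,k) = (0,0), (0,1), (0,2), (1,0), (1,1), (1,2), (2,0), (2,1), (2,2)) is [[1, -2, -1, 2, -4, -2, 1, -2, -1], [1, -2, -1, -2, -10, -8, -3, -8, -7]].
There the 2×2 minor on rows i ∈ {0, 1}, columns (j,k) ∈ {(0,0), (1,0)} is det [[1, 2], [1, -2]] = -4 ≠ 0, so this unfolding has rank ≥ 2; CP rank is at least every unfolding rank, so rank(T) ≥ 2. (Flattening ranks never certify an upper bound on CP rank; for that we must actually write T with 2 rank-1 terms.)
Upper bound — finding two terms. Write S_k = T[:,:,k] for the frontal slices: S₀ = [[1, 2, 1], [1, -2, -3]], S₁ = [[-2, -4, -2], [-2, -10, -8]], S₂ = [[-1, -2, -1], [-1, -8, -7]].
If T = a₁ (x) b₁ (x) c₁ + a₂ (x) b₂ (x) c₂ then each S_k = c₁[k]·a₁b₁ᵀ + c₂[k]·a₂b₂ᵀ. S₀ and S₁ are linearly independent, so a₁b₁ᵀ and a₂b₂ᵀ must span the same plane of matrices: they are the rank-1 matrices of the form x·S₀ + y·S₁.
The 2×2 minor of x·S₀ + y·S₁ on rows {0,1}, columns {0,1} is −4·x² + 2·xy + 12·y² = (-2)·(2·x + 3·y)(x − 2·y), vanishing at (x:y) = (3:-2) and (2:1).
M₁ = 3·S₀ − 2·S₁ = [[7, 14, 7], [7, 14, 7]] = 7·(1, 1)(1, 2, 1)ᵀ and M₂ = 2·S₀ + S₁ = [[0, 0, 0], [0, -14, -14]] = (-14)·(0, 1)(0, 1, 1)ᵀ, so take a₁ = (1, 1), b₁ = (1, 2, 1), a₂ = (0, 1), b₂ = (0, 1, 1).
Each slice is an integer combination of E₁ = a₁b₁ᵀ and E₂ = a₂b₂ᵀ: S₀ = E₁ − 4·E₂, S₁ = −2·E₁ − 6·E₂, S₂ = −E₁ − 6·E₂; reading off coefficients, c₁ = (1, -2, -1) and c₂ = (-4, -6, -6).
Hence T = (1, 1) (x) (1, 2, 1) (x) (1, -2, -1) + (0, 1) (x) (0, 1, 1) (x) (-4, -6, -6), so rank(T) ≤ 2.
These bounds meet, so rank(T) = 2.
Check entry T[1,2,1] = -8: (1)·(1)·(-2) + (1)·(1)·(-6) = -8.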